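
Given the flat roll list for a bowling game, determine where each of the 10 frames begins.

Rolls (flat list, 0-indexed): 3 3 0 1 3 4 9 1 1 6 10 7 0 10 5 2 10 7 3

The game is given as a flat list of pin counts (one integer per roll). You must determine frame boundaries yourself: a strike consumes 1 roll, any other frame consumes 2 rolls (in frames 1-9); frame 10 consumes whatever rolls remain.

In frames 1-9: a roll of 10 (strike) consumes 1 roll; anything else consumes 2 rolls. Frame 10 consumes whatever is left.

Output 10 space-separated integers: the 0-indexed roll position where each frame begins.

Answer: 0 2 4 6 8 10 11 13 14 16

Derivation:
Frame 1 starts at roll index 0: rolls=3,3 (sum=6), consumes 2 rolls
Frame 2 starts at roll index 2: rolls=0,1 (sum=1), consumes 2 rolls
Frame 3 starts at roll index 4: rolls=3,4 (sum=7), consumes 2 rolls
Frame 4 starts at roll index 6: rolls=9,1 (sum=10), consumes 2 rolls
Frame 5 starts at roll index 8: rolls=1,6 (sum=7), consumes 2 rolls
Frame 6 starts at roll index 10: roll=10 (strike), consumes 1 roll
Frame 7 starts at roll index 11: rolls=7,0 (sum=7), consumes 2 rolls
Frame 8 starts at roll index 13: roll=10 (strike), consumes 1 roll
Frame 9 starts at roll index 14: rolls=5,2 (sum=7), consumes 2 rolls
Frame 10 starts at roll index 16: 3 remaining rolls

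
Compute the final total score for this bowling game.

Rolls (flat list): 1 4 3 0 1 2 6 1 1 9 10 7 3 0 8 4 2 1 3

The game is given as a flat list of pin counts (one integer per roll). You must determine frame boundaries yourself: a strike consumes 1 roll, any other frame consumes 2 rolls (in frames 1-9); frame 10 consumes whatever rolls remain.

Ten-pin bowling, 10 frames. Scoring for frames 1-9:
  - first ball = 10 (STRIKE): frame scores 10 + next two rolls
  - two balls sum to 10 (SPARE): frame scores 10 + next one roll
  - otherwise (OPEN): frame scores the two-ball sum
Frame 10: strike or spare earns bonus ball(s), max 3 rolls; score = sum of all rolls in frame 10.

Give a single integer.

Frame 1: OPEN (1+4=5). Cumulative: 5
Frame 2: OPEN (3+0=3). Cumulative: 8
Frame 3: OPEN (1+2=3). Cumulative: 11
Frame 4: OPEN (6+1=7). Cumulative: 18
Frame 5: SPARE (1+9=10). 10 + next roll (10) = 20. Cumulative: 38
Frame 6: STRIKE. 10 + next two rolls (7+3) = 20. Cumulative: 58
Frame 7: SPARE (7+3=10). 10 + next roll (0) = 10. Cumulative: 68
Frame 8: OPEN (0+8=8). Cumulative: 76
Frame 9: OPEN (4+2=6). Cumulative: 82
Frame 10: OPEN. Sum of all frame-10 rolls (1+3) = 4. Cumulative: 86

Answer: 86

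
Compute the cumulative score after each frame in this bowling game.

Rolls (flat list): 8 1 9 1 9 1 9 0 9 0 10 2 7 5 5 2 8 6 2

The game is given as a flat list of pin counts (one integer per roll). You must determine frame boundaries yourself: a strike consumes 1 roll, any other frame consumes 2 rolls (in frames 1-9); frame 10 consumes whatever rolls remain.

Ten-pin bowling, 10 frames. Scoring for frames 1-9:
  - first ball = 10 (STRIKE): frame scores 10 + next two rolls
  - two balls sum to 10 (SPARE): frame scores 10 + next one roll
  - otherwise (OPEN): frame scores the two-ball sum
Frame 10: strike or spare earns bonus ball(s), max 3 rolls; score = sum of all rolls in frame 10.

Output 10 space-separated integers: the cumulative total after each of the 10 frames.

Answer: 9 28 47 56 65 84 93 105 121 129

Derivation:
Frame 1: OPEN (8+1=9). Cumulative: 9
Frame 2: SPARE (9+1=10). 10 + next roll (9) = 19. Cumulative: 28
Frame 3: SPARE (9+1=10). 10 + next roll (9) = 19. Cumulative: 47
Frame 4: OPEN (9+0=9). Cumulative: 56
Frame 5: OPEN (9+0=9). Cumulative: 65
Frame 6: STRIKE. 10 + next two rolls (2+7) = 19. Cumulative: 84
Frame 7: OPEN (2+7=9). Cumulative: 93
Frame 8: SPARE (5+5=10). 10 + next roll (2) = 12. Cumulative: 105
Frame 9: SPARE (2+8=10). 10 + next roll (6) = 16. Cumulative: 121
Frame 10: OPEN. Sum of all frame-10 rolls (6+2) = 8. Cumulative: 129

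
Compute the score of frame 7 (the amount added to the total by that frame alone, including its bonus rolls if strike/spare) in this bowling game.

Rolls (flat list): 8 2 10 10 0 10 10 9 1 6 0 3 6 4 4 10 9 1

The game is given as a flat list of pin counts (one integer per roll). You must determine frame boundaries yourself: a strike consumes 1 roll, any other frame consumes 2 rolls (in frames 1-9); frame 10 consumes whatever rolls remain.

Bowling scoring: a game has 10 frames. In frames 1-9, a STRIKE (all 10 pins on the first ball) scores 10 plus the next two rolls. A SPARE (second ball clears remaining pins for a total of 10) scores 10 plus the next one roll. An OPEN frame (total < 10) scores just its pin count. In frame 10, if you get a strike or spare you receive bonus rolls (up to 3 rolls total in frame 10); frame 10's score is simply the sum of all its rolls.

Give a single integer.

Answer: 6

Derivation:
Frame 1: SPARE (8+2=10). 10 + next roll (10) = 20. Cumulative: 20
Frame 2: STRIKE. 10 + next two rolls (10+0) = 20. Cumulative: 40
Frame 3: STRIKE. 10 + next two rolls (0+10) = 20. Cumulative: 60
Frame 4: SPARE (0+10=10). 10 + next roll (10) = 20. Cumulative: 80
Frame 5: STRIKE. 10 + next two rolls (9+1) = 20. Cumulative: 100
Frame 6: SPARE (9+1=10). 10 + next roll (6) = 16. Cumulative: 116
Frame 7: OPEN (6+0=6). Cumulative: 122
Frame 8: OPEN (3+6=9). Cumulative: 131
Frame 9: OPEN (4+4=8). Cumulative: 139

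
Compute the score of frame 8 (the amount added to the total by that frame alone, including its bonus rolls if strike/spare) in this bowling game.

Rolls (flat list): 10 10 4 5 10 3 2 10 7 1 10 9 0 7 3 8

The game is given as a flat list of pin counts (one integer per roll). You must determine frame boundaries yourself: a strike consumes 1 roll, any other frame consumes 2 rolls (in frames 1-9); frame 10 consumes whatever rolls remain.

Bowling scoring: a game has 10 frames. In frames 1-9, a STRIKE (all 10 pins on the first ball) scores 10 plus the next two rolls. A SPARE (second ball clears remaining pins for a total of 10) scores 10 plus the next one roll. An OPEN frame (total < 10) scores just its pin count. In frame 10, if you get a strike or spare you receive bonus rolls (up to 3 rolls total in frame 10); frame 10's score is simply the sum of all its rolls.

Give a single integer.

Frame 1: STRIKE. 10 + next two rolls (10+4) = 24. Cumulative: 24
Frame 2: STRIKE. 10 + next two rolls (4+5) = 19. Cumulative: 43
Frame 3: OPEN (4+5=9). Cumulative: 52
Frame 4: STRIKE. 10 + next two rolls (3+2) = 15. Cumulative: 67
Frame 5: OPEN (3+2=5). Cumulative: 72
Frame 6: STRIKE. 10 + next two rolls (7+1) = 18. Cumulative: 90
Frame 7: OPEN (7+1=8). Cumulative: 98
Frame 8: STRIKE. 10 + next two rolls (9+0) = 19. Cumulative: 117
Frame 9: OPEN (9+0=9). Cumulative: 126
Frame 10: SPARE. Sum of all frame-10 rolls (7+3+8) = 18. Cumulative: 144

Answer: 19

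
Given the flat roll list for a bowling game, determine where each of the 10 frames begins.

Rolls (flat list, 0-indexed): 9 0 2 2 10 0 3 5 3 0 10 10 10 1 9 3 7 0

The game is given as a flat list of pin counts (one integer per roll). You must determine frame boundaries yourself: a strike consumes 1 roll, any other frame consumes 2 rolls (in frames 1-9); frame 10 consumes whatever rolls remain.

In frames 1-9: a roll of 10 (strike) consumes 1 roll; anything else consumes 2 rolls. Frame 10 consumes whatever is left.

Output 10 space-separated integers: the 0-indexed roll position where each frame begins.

Frame 1 starts at roll index 0: rolls=9,0 (sum=9), consumes 2 rolls
Frame 2 starts at roll index 2: rolls=2,2 (sum=4), consumes 2 rolls
Frame 3 starts at roll index 4: roll=10 (strike), consumes 1 roll
Frame 4 starts at roll index 5: rolls=0,3 (sum=3), consumes 2 rolls
Frame 5 starts at roll index 7: rolls=5,3 (sum=8), consumes 2 rolls
Frame 6 starts at roll index 9: rolls=0,10 (sum=10), consumes 2 rolls
Frame 7 starts at roll index 11: roll=10 (strike), consumes 1 roll
Frame 8 starts at roll index 12: roll=10 (strike), consumes 1 roll
Frame 9 starts at roll index 13: rolls=1,9 (sum=10), consumes 2 rolls
Frame 10 starts at roll index 15: 3 remaining rolls

Answer: 0 2 4 5 7 9 11 12 13 15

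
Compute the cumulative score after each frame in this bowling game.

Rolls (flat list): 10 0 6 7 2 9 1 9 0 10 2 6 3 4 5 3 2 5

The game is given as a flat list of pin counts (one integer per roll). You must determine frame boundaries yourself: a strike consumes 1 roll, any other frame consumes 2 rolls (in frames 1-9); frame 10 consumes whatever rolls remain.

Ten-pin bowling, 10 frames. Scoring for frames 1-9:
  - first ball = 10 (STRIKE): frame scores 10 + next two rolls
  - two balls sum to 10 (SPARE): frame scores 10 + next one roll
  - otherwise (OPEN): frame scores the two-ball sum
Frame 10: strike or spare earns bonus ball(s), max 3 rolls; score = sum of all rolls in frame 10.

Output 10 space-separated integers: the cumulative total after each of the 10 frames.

Frame 1: STRIKE. 10 + next two rolls (0+6) = 16. Cumulative: 16
Frame 2: OPEN (0+6=6). Cumulative: 22
Frame 3: OPEN (7+2=9). Cumulative: 31
Frame 4: SPARE (9+1=10). 10 + next roll (9) = 19. Cumulative: 50
Frame 5: OPEN (9+0=9). Cumulative: 59
Frame 6: STRIKE. 10 + next two rolls (2+6) = 18. Cumulative: 77
Frame 7: OPEN (2+6=8). Cumulative: 85
Frame 8: OPEN (3+4=7). Cumulative: 92
Frame 9: OPEN (5+3=8). Cumulative: 100
Frame 10: OPEN. Sum of all frame-10 rolls (2+5) = 7. Cumulative: 107

Answer: 16 22 31 50 59 77 85 92 100 107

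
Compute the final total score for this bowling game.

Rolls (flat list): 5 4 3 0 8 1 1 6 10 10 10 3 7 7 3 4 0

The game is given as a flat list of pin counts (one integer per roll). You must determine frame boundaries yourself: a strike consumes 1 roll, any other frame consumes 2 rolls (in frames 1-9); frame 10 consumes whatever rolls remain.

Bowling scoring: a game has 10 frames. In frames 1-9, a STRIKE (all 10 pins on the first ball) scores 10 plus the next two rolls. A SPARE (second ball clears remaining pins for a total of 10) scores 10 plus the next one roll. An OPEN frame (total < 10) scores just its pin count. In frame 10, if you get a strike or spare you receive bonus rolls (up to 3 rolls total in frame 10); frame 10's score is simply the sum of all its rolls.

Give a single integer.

Answer: 136

Derivation:
Frame 1: OPEN (5+4=9). Cumulative: 9
Frame 2: OPEN (3+0=3). Cumulative: 12
Frame 3: OPEN (8+1=9). Cumulative: 21
Frame 4: OPEN (1+6=7). Cumulative: 28
Frame 5: STRIKE. 10 + next two rolls (10+10) = 30. Cumulative: 58
Frame 6: STRIKE. 10 + next two rolls (10+3) = 23. Cumulative: 81
Frame 7: STRIKE. 10 + next two rolls (3+7) = 20. Cumulative: 101
Frame 8: SPARE (3+7=10). 10 + next roll (7) = 17. Cumulative: 118
Frame 9: SPARE (7+3=10). 10 + next roll (4) = 14. Cumulative: 132
Frame 10: OPEN. Sum of all frame-10 rolls (4+0) = 4. Cumulative: 136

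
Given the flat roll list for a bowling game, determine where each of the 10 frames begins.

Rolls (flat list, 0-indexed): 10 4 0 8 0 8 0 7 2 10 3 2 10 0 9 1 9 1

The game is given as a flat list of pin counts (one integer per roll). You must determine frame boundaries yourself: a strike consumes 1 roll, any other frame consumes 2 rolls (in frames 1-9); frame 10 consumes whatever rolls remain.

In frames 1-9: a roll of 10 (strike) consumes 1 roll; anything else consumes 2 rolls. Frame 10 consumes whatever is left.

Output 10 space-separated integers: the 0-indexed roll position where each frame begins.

Answer: 0 1 3 5 7 9 10 12 13 15

Derivation:
Frame 1 starts at roll index 0: roll=10 (strike), consumes 1 roll
Frame 2 starts at roll index 1: rolls=4,0 (sum=4), consumes 2 rolls
Frame 3 starts at roll index 3: rolls=8,0 (sum=8), consumes 2 rolls
Frame 4 starts at roll index 5: rolls=8,0 (sum=8), consumes 2 rolls
Frame 5 starts at roll index 7: rolls=7,2 (sum=9), consumes 2 rolls
Frame 6 starts at roll index 9: roll=10 (strike), consumes 1 roll
Frame 7 starts at roll index 10: rolls=3,2 (sum=5), consumes 2 rolls
Frame 8 starts at roll index 12: roll=10 (strike), consumes 1 roll
Frame 9 starts at roll index 13: rolls=0,9 (sum=9), consumes 2 rolls
Frame 10 starts at roll index 15: 3 remaining rolls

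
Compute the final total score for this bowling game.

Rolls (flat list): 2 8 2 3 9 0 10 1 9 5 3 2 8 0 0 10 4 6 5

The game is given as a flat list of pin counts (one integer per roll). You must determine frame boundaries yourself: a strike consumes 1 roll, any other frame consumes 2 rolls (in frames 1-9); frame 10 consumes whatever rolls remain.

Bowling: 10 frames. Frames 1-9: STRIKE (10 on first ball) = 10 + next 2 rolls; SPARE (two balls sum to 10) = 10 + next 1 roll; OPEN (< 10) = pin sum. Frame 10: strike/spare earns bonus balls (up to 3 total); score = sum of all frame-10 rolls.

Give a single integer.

Frame 1: SPARE (2+8=10). 10 + next roll (2) = 12. Cumulative: 12
Frame 2: OPEN (2+3=5). Cumulative: 17
Frame 3: OPEN (9+0=9). Cumulative: 26
Frame 4: STRIKE. 10 + next two rolls (1+9) = 20. Cumulative: 46
Frame 5: SPARE (1+9=10). 10 + next roll (5) = 15. Cumulative: 61
Frame 6: OPEN (5+3=8). Cumulative: 69
Frame 7: SPARE (2+8=10). 10 + next roll (0) = 10. Cumulative: 79
Frame 8: OPEN (0+0=0). Cumulative: 79
Frame 9: STRIKE. 10 + next two rolls (4+6) = 20. Cumulative: 99
Frame 10: SPARE. Sum of all frame-10 rolls (4+6+5) = 15. Cumulative: 114

Answer: 114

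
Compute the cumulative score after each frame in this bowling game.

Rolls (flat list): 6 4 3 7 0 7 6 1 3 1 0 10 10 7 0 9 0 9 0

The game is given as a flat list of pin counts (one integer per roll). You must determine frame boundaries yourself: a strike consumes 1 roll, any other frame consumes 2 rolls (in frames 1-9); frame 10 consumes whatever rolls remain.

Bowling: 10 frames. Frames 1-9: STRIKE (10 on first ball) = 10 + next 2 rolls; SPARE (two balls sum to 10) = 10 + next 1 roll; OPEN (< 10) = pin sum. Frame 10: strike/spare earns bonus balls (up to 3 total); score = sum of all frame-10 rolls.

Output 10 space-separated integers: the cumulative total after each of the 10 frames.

Frame 1: SPARE (6+4=10). 10 + next roll (3) = 13. Cumulative: 13
Frame 2: SPARE (3+7=10). 10 + next roll (0) = 10. Cumulative: 23
Frame 3: OPEN (0+7=7). Cumulative: 30
Frame 4: OPEN (6+1=7). Cumulative: 37
Frame 5: OPEN (3+1=4). Cumulative: 41
Frame 6: SPARE (0+10=10). 10 + next roll (10) = 20. Cumulative: 61
Frame 7: STRIKE. 10 + next two rolls (7+0) = 17. Cumulative: 78
Frame 8: OPEN (7+0=7). Cumulative: 85
Frame 9: OPEN (9+0=9). Cumulative: 94
Frame 10: OPEN. Sum of all frame-10 rolls (9+0) = 9. Cumulative: 103

Answer: 13 23 30 37 41 61 78 85 94 103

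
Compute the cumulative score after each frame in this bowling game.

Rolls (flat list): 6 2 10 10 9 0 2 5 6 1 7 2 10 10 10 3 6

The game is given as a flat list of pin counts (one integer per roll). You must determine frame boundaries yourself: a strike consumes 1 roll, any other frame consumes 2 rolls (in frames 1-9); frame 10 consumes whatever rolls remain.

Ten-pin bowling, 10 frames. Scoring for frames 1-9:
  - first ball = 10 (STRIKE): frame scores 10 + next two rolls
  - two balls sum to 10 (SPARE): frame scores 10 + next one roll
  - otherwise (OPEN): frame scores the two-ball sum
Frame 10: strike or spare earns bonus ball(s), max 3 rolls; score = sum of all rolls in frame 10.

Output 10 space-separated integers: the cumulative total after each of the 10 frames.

Frame 1: OPEN (6+2=8). Cumulative: 8
Frame 2: STRIKE. 10 + next two rolls (10+9) = 29. Cumulative: 37
Frame 3: STRIKE. 10 + next two rolls (9+0) = 19. Cumulative: 56
Frame 4: OPEN (9+0=9). Cumulative: 65
Frame 5: OPEN (2+5=7). Cumulative: 72
Frame 6: OPEN (6+1=7). Cumulative: 79
Frame 7: OPEN (7+2=9). Cumulative: 88
Frame 8: STRIKE. 10 + next two rolls (10+10) = 30. Cumulative: 118
Frame 9: STRIKE. 10 + next two rolls (10+3) = 23. Cumulative: 141
Frame 10: STRIKE. Sum of all frame-10 rolls (10+3+6) = 19. Cumulative: 160

Answer: 8 37 56 65 72 79 88 118 141 160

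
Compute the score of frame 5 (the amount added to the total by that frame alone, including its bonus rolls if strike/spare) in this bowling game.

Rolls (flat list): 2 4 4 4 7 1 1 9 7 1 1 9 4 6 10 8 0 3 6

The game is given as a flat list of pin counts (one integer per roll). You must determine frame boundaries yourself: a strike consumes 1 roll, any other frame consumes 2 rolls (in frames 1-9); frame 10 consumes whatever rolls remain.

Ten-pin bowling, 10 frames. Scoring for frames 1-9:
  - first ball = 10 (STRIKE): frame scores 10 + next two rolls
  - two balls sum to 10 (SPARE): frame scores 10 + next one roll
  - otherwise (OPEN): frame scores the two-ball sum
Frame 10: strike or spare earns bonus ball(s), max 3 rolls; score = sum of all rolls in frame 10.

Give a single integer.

Answer: 8

Derivation:
Frame 1: OPEN (2+4=6). Cumulative: 6
Frame 2: OPEN (4+4=8). Cumulative: 14
Frame 3: OPEN (7+1=8). Cumulative: 22
Frame 4: SPARE (1+9=10). 10 + next roll (7) = 17. Cumulative: 39
Frame 5: OPEN (7+1=8). Cumulative: 47
Frame 6: SPARE (1+9=10). 10 + next roll (4) = 14. Cumulative: 61
Frame 7: SPARE (4+6=10). 10 + next roll (10) = 20. Cumulative: 81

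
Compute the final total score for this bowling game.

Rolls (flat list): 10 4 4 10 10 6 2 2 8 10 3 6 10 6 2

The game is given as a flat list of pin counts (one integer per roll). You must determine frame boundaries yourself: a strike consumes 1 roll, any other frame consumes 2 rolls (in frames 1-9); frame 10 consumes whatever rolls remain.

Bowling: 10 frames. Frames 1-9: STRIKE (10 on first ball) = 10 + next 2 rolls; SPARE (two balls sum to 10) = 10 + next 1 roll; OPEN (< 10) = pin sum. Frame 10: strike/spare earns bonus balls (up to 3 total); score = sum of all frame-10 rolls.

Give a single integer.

Frame 1: STRIKE. 10 + next two rolls (4+4) = 18. Cumulative: 18
Frame 2: OPEN (4+4=8). Cumulative: 26
Frame 3: STRIKE. 10 + next two rolls (10+6) = 26. Cumulative: 52
Frame 4: STRIKE. 10 + next two rolls (6+2) = 18. Cumulative: 70
Frame 5: OPEN (6+2=8). Cumulative: 78
Frame 6: SPARE (2+8=10). 10 + next roll (10) = 20. Cumulative: 98
Frame 7: STRIKE. 10 + next two rolls (3+6) = 19. Cumulative: 117
Frame 8: OPEN (3+6=9). Cumulative: 126
Frame 9: STRIKE. 10 + next two rolls (6+2) = 18. Cumulative: 144
Frame 10: OPEN. Sum of all frame-10 rolls (6+2) = 8. Cumulative: 152

Answer: 152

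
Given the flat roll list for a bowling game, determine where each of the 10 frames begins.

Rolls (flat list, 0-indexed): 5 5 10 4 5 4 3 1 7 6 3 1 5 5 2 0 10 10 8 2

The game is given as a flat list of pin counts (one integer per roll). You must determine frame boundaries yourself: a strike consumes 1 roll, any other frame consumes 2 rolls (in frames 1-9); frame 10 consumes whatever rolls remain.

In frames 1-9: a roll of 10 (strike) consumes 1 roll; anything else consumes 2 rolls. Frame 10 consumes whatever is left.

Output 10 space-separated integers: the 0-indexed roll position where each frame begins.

Answer: 0 2 3 5 7 9 11 13 15 17

Derivation:
Frame 1 starts at roll index 0: rolls=5,5 (sum=10), consumes 2 rolls
Frame 2 starts at roll index 2: roll=10 (strike), consumes 1 roll
Frame 3 starts at roll index 3: rolls=4,5 (sum=9), consumes 2 rolls
Frame 4 starts at roll index 5: rolls=4,3 (sum=7), consumes 2 rolls
Frame 5 starts at roll index 7: rolls=1,7 (sum=8), consumes 2 rolls
Frame 6 starts at roll index 9: rolls=6,3 (sum=9), consumes 2 rolls
Frame 7 starts at roll index 11: rolls=1,5 (sum=6), consumes 2 rolls
Frame 8 starts at roll index 13: rolls=5,2 (sum=7), consumes 2 rolls
Frame 9 starts at roll index 15: rolls=0,10 (sum=10), consumes 2 rolls
Frame 10 starts at roll index 17: 3 remaining rolls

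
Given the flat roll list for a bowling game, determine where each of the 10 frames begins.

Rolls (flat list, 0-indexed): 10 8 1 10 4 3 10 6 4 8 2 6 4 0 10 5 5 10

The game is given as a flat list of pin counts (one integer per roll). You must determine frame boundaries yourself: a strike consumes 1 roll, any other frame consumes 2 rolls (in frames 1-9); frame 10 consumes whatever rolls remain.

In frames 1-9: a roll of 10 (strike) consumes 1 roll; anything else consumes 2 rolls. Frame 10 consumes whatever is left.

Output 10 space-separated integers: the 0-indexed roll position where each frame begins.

Frame 1 starts at roll index 0: roll=10 (strike), consumes 1 roll
Frame 2 starts at roll index 1: rolls=8,1 (sum=9), consumes 2 rolls
Frame 3 starts at roll index 3: roll=10 (strike), consumes 1 roll
Frame 4 starts at roll index 4: rolls=4,3 (sum=7), consumes 2 rolls
Frame 5 starts at roll index 6: roll=10 (strike), consumes 1 roll
Frame 6 starts at roll index 7: rolls=6,4 (sum=10), consumes 2 rolls
Frame 7 starts at roll index 9: rolls=8,2 (sum=10), consumes 2 rolls
Frame 8 starts at roll index 11: rolls=6,4 (sum=10), consumes 2 rolls
Frame 9 starts at roll index 13: rolls=0,10 (sum=10), consumes 2 rolls
Frame 10 starts at roll index 15: 3 remaining rolls

Answer: 0 1 3 4 6 7 9 11 13 15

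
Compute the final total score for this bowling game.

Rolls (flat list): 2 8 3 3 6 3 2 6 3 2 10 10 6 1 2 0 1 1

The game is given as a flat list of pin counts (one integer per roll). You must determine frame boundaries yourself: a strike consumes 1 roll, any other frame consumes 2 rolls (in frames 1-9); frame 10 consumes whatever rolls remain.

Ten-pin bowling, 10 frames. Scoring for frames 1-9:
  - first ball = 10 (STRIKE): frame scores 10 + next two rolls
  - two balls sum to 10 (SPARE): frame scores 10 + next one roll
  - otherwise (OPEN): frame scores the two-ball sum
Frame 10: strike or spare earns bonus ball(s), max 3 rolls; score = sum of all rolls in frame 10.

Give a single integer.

Answer: 95

Derivation:
Frame 1: SPARE (2+8=10). 10 + next roll (3) = 13. Cumulative: 13
Frame 2: OPEN (3+3=6). Cumulative: 19
Frame 3: OPEN (6+3=9). Cumulative: 28
Frame 4: OPEN (2+6=8). Cumulative: 36
Frame 5: OPEN (3+2=5). Cumulative: 41
Frame 6: STRIKE. 10 + next two rolls (10+6) = 26. Cumulative: 67
Frame 7: STRIKE. 10 + next two rolls (6+1) = 17. Cumulative: 84
Frame 8: OPEN (6+1=7). Cumulative: 91
Frame 9: OPEN (2+0=2). Cumulative: 93
Frame 10: OPEN. Sum of all frame-10 rolls (1+1) = 2. Cumulative: 95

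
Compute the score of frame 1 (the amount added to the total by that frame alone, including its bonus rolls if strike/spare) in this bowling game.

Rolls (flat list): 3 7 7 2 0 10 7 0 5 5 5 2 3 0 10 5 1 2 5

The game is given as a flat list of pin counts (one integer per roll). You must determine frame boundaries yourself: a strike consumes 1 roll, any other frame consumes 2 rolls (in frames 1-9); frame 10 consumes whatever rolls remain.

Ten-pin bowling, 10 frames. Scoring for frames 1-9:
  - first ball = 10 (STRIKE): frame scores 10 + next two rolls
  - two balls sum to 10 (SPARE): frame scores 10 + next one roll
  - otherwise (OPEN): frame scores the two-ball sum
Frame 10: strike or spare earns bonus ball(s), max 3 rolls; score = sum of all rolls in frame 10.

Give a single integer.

Answer: 17

Derivation:
Frame 1: SPARE (3+7=10). 10 + next roll (7) = 17. Cumulative: 17
Frame 2: OPEN (7+2=9). Cumulative: 26
Frame 3: SPARE (0+10=10). 10 + next roll (7) = 17. Cumulative: 43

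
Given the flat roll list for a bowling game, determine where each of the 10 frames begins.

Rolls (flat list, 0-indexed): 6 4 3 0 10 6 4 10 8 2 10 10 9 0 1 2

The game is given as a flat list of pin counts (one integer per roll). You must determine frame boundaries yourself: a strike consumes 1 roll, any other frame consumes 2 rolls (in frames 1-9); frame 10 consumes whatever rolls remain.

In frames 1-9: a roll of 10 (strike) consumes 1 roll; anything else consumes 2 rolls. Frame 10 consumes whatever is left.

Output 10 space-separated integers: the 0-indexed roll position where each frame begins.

Answer: 0 2 4 5 7 8 10 11 12 14

Derivation:
Frame 1 starts at roll index 0: rolls=6,4 (sum=10), consumes 2 rolls
Frame 2 starts at roll index 2: rolls=3,0 (sum=3), consumes 2 rolls
Frame 3 starts at roll index 4: roll=10 (strike), consumes 1 roll
Frame 4 starts at roll index 5: rolls=6,4 (sum=10), consumes 2 rolls
Frame 5 starts at roll index 7: roll=10 (strike), consumes 1 roll
Frame 6 starts at roll index 8: rolls=8,2 (sum=10), consumes 2 rolls
Frame 7 starts at roll index 10: roll=10 (strike), consumes 1 roll
Frame 8 starts at roll index 11: roll=10 (strike), consumes 1 roll
Frame 9 starts at roll index 12: rolls=9,0 (sum=9), consumes 2 rolls
Frame 10 starts at roll index 14: 2 remaining rolls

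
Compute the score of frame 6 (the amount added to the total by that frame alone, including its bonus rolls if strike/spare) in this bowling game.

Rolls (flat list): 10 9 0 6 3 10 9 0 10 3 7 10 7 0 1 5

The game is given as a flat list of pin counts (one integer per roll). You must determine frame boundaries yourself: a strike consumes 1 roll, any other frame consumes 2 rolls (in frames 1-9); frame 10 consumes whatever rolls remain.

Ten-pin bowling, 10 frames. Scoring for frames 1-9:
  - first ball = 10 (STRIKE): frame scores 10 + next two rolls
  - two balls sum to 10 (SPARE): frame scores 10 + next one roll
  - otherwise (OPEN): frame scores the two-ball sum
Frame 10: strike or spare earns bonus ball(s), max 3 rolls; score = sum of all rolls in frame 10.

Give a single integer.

Frame 1: STRIKE. 10 + next two rolls (9+0) = 19. Cumulative: 19
Frame 2: OPEN (9+0=9). Cumulative: 28
Frame 3: OPEN (6+3=9). Cumulative: 37
Frame 4: STRIKE. 10 + next two rolls (9+0) = 19. Cumulative: 56
Frame 5: OPEN (9+0=9). Cumulative: 65
Frame 6: STRIKE. 10 + next two rolls (3+7) = 20. Cumulative: 85
Frame 7: SPARE (3+7=10). 10 + next roll (10) = 20. Cumulative: 105
Frame 8: STRIKE. 10 + next two rolls (7+0) = 17. Cumulative: 122

Answer: 20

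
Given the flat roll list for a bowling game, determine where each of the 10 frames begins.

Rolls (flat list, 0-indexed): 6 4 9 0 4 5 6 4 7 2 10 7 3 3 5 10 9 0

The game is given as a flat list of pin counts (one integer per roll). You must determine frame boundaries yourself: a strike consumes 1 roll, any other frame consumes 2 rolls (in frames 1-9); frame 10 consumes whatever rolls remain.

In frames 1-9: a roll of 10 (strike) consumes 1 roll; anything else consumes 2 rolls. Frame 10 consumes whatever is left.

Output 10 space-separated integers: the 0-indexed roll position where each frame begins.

Answer: 0 2 4 6 8 10 11 13 15 16

Derivation:
Frame 1 starts at roll index 0: rolls=6,4 (sum=10), consumes 2 rolls
Frame 2 starts at roll index 2: rolls=9,0 (sum=9), consumes 2 rolls
Frame 3 starts at roll index 4: rolls=4,5 (sum=9), consumes 2 rolls
Frame 4 starts at roll index 6: rolls=6,4 (sum=10), consumes 2 rolls
Frame 5 starts at roll index 8: rolls=7,2 (sum=9), consumes 2 rolls
Frame 6 starts at roll index 10: roll=10 (strike), consumes 1 roll
Frame 7 starts at roll index 11: rolls=7,3 (sum=10), consumes 2 rolls
Frame 8 starts at roll index 13: rolls=3,5 (sum=8), consumes 2 rolls
Frame 9 starts at roll index 15: roll=10 (strike), consumes 1 roll
Frame 10 starts at roll index 16: 2 remaining rolls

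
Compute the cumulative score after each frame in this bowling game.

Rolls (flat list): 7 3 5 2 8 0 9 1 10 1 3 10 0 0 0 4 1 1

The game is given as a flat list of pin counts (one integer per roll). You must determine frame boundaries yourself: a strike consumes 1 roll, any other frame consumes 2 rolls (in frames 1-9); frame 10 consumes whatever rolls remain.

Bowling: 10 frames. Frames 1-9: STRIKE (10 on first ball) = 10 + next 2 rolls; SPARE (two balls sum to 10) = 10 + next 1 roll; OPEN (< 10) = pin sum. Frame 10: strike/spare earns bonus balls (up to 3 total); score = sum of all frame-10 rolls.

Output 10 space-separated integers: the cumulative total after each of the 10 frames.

Answer: 15 22 30 50 64 68 78 78 82 84

Derivation:
Frame 1: SPARE (7+3=10). 10 + next roll (5) = 15. Cumulative: 15
Frame 2: OPEN (5+2=7). Cumulative: 22
Frame 3: OPEN (8+0=8). Cumulative: 30
Frame 4: SPARE (9+1=10). 10 + next roll (10) = 20. Cumulative: 50
Frame 5: STRIKE. 10 + next two rolls (1+3) = 14. Cumulative: 64
Frame 6: OPEN (1+3=4). Cumulative: 68
Frame 7: STRIKE. 10 + next two rolls (0+0) = 10. Cumulative: 78
Frame 8: OPEN (0+0=0). Cumulative: 78
Frame 9: OPEN (0+4=4). Cumulative: 82
Frame 10: OPEN. Sum of all frame-10 rolls (1+1) = 2. Cumulative: 84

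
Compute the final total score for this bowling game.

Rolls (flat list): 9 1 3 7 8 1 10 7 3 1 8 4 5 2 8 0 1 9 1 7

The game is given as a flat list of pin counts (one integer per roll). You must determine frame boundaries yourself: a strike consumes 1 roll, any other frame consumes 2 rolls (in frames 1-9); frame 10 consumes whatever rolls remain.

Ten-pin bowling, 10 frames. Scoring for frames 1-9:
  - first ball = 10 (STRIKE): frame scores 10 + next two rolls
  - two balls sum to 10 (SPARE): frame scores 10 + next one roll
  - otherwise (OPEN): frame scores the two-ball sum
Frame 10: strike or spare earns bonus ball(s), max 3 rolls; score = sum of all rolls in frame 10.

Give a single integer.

Answer: 117

Derivation:
Frame 1: SPARE (9+1=10). 10 + next roll (3) = 13. Cumulative: 13
Frame 2: SPARE (3+7=10). 10 + next roll (8) = 18. Cumulative: 31
Frame 3: OPEN (8+1=9). Cumulative: 40
Frame 4: STRIKE. 10 + next two rolls (7+3) = 20. Cumulative: 60
Frame 5: SPARE (7+3=10). 10 + next roll (1) = 11. Cumulative: 71
Frame 6: OPEN (1+8=9). Cumulative: 80
Frame 7: OPEN (4+5=9). Cumulative: 89
Frame 8: SPARE (2+8=10). 10 + next roll (0) = 10. Cumulative: 99
Frame 9: OPEN (0+1=1). Cumulative: 100
Frame 10: SPARE. Sum of all frame-10 rolls (9+1+7) = 17. Cumulative: 117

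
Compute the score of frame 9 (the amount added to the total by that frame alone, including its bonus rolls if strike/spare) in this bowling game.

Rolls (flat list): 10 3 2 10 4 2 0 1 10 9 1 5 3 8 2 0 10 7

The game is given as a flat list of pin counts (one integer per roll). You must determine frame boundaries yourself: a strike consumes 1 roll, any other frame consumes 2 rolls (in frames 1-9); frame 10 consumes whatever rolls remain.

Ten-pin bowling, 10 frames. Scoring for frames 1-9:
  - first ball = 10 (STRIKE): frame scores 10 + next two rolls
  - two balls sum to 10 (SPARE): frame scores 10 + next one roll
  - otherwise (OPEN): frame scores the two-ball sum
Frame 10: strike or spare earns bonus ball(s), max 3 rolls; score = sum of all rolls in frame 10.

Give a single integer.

Answer: 10

Derivation:
Frame 1: STRIKE. 10 + next two rolls (3+2) = 15. Cumulative: 15
Frame 2: OPEN (3+2=5). Cumulative: 20
Frame 3: STRIKE. 10 + next two rolls (4+2) = 16. Cumulative: 36
Frame 4: OPEN (4+2=6). Cumulative: 42
Frame 5: OPEN (0+1=1). Cumulative: 43
Frame 6: STRIKE. 10 + next two rolls (9+1) = 20. Cumulative: 63
Frame 7: SPARE (9+1=10). 10 + next roll (5) = 15. Cumulative: 78
Frame 8: OPEN (5+3=8). Cumulative: 86
Frame 9: SPARE (8+2=10). 10 + next roll (0) = 10. Cumulative: 96
Frame 10: SPARE. Sum of all frame-10 rolls (0+10+7) = 17. Cumulative: 113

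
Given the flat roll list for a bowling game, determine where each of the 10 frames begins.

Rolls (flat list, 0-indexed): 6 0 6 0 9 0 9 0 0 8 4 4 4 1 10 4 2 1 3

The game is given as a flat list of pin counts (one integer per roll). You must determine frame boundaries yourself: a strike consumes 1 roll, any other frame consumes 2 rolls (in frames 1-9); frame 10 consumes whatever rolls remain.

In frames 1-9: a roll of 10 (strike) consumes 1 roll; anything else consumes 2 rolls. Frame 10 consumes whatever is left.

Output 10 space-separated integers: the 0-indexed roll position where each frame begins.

Answer: 0 2 4 6 8 10 12 14 15 17

Derivation:
Frame 1 starts at roll index 0: rolls=6,0 (sum=6), consumes 2 rolls
Frame 2 starts at roll index 2: rolls=6,0 (sum=6), consumes 2 rolls
Frame 3 starts at roll index 4: rolls=9,0 (sum=9), consumes 2 rolls
Frame 4 starts at roll index 6: rolls=9,0 (sum=9), consumes 2 rolls
Frame 5 starts at roll index 8: rolls=0,8 (sum=8), consumes 2 rolls
Frame 6 starts at roll index 10: rolls=4,4 (sum=8), consumes 2 rolls
Frame 7 starts at roll index 12: rolls=4,1 (sum=5), consumes 2 rolls
Frame 8 starts at roll index 14: roll=10 (strike), consumes 1 roll
Frame 9 starts at roll index 15: rolls=4,2 (sum=6), consumes 2 rolls
Frame 10 starts at roll index 17: 2 remaining rolls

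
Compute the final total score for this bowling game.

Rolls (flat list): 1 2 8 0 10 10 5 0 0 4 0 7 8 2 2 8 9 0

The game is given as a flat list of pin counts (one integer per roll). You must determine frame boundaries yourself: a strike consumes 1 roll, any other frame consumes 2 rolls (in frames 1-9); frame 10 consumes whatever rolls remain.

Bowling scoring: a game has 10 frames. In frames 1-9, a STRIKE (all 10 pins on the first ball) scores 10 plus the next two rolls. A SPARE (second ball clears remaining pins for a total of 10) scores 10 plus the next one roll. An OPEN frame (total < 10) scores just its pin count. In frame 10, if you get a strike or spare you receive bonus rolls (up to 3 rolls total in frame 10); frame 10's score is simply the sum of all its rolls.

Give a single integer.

Frame 1: OPEN (1+2=3). Cumulative: 3
Frame 2: OPEN (8+0=8). Cumulative: 11
Frame 3: STRIKE. 10 + next two rolls (10+5) = 25. Cumulative: 36
Frame 4: STRIKE. 10 + next two rolls (5+0) = 15. Cumulative: 51
Frame 5: OPEN (5+0=5). Cumulative: 56
Frame 6: OPEN (0+4=4). Cumulative: 60
Frame 7: OPEN (0+7=7). Cumulative: 67
Frame 8: SPARE (8+2=10). 10 + next roll (2) = 12. Cumulative: 79
Frame 9: SPARE (2+8=10). 10 + next roll (9) = 19. Cumulative: 98
Frame 10: OPEN. Sum of all frame-10 rolls (9+0) = 9. Cumulative: 107

Answer: 107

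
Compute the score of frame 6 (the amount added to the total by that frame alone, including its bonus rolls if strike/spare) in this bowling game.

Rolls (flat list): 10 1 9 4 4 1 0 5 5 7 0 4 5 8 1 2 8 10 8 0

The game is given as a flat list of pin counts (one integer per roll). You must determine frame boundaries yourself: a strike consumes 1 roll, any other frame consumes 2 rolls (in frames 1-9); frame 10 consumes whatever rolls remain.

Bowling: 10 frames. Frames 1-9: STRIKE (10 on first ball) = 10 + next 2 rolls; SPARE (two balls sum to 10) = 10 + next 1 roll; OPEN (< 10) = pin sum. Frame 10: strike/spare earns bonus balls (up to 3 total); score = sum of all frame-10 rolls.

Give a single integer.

Answer: 7

Derivation:
Frame 1: STRIKE. 10 + next two rolls (1+9) = 20. Cumulative: 20
Frame 2: SPARE (1+9=10). 10 + next roll (4) = 14. Cumulative: 34
Frame 3: OPEN (4+4=8). Cumulative: 42
Frame 4: OPEN (1+0=1). Cumulative: 43
Frame 5: SPARE (5+5=10). 10 + next roll (7) = 17. Cumulative: 60
Frame 6: OPEN (7+0=7). Cumulative: 67
Frame 7: OPEN (4+5=9). Cumulative: 76
Frame 8: OPEN (8+1=9). Cumulative: 85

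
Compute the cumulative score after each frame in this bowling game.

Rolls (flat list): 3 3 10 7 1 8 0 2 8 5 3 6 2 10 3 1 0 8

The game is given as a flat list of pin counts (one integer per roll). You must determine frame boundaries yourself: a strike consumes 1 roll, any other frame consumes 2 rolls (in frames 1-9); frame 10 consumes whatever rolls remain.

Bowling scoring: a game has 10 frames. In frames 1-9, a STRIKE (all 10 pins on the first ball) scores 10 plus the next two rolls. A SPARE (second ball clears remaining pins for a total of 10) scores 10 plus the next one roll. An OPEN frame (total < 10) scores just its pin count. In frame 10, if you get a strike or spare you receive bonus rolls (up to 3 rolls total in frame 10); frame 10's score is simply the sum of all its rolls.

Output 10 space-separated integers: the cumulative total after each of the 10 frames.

Answer: 6 24 32 40 55 63 71 85 89 97

Derivation:
Frame 1: OPEN (3+3=6). Cumulative: 6
Frame 2: STRIKE. 10 + next two rolls (7+1) = 18. Cumulative: 24
Frame 3: OPEN (7+1=8). Cumulative: 32
Frame 4: OPEN (8+0=8). Cumulative: 40
Frame 5: SPARE (2+8=10). 10 + next roll (5) = 15. Cumulative: 55
Frame 6: OPEN (5+3=8). Cumulative: 63
Frame 7: OPEN (6+2=8). Cumulative: 71
Frame 8: STRIKE. 10 + next two rolls (3+1) = 14. Cumulative: 85
Frame 9: OPEN (3+1=4). Cumulative: 89
Frame 10: OPEN. Sum of all frame-10 rolls (0+8) = 8. Cumulative: 97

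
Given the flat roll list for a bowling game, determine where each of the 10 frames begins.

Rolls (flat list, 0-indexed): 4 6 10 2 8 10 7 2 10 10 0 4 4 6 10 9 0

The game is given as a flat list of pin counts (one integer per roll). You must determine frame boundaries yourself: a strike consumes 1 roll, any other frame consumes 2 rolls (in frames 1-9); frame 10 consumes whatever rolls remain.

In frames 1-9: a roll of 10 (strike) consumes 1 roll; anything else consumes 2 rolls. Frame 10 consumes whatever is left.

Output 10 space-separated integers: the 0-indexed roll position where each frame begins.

Answer: 0 2 3 5 6 8 9 10 12 14

Derivation:
Frame 1 starts at roll index 0: rolls=4,6 (sum=10), consumes 2 rolls
Frame 2 starts at roll index 2: roll=10 (strike), consumes 1 roll
Frame 3 starts at roll index 3: rolls=2,8 (sum=10), consumes 2 rolls
Frame 4 starts at roll index 5: roll=10 (strike), consumes 1 roll
Frame 5 starts at roll index 6: rolls=7,2 (sum=9), consumes 2 rolls
Frame 6 starts at roll index 8: roll=10 (strike), consumes 1 roll
Frame 7 starts at roll index 9: roll=10 (strike), consumes 1 roll
Frame 8 starts at roll index 10: rolls=0,4 (sum=4), consumes 2 rolls
Frame 9 starts at roll index 12: rolls=4,6 (sum=10), consumes 2 rolls
Frame 10 starts at roll index 14: 3 remaining rolls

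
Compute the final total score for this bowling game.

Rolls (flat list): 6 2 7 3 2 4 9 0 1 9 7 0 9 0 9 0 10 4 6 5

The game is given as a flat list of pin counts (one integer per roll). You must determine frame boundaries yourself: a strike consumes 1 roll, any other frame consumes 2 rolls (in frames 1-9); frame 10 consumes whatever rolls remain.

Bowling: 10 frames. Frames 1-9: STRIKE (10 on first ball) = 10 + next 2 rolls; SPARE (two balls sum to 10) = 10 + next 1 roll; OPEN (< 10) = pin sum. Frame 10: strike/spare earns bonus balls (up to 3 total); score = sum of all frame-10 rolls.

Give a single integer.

Answer: 112

Derivation:
Frame 1: OPEN (6+2=8). Cumulative: 8
Frame 2: SPARE (7+3=10). 10 + next roll (2) = 12. Cumulative: 20
Frame 3: OPEN (2+4=6). Cumulative: 26
Frame 4: OPEN (9+0=9). Cumulative: 35
Frame 5: SPARE (1+9=10). 10 + next roll (7) = 17. Cumulative: 52
Frame 6: OPEN (7+0=7). Cumulative: 59
Frame 7: OPEN (9+0=9). Cumulative: 68
Frame 8: OPEN (9+0=9). Cumulative: 77
Frame 9: STRIKE. 10 + next two rolls (4+6) = 20. Cumulative: 97
Frame 10: SPARE. Sum of all frame-10 rolls (4+6+5) = 15. Cumulative: 112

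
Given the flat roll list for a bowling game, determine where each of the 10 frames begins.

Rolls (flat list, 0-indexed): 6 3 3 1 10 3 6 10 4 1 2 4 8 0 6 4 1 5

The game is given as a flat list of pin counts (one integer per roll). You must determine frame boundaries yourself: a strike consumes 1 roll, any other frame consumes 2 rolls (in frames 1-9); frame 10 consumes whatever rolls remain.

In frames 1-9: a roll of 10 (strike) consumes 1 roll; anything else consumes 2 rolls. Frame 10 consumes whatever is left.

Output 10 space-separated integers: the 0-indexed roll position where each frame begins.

Answer: 0 2 4 5 7 8 10 12 14 16

Derivation:
Frame 1 starts at roll index 0: rolls=6,3 (sum=9), consumes 2 rolls
Frame 2 starts at roll index 2: rolls=3,1 (sum=4), consumes 2 rolls
Frame 3 starts at roll index 4: roll=10 (strike), consumes 1 roll
Frame 4 starts at roll index 5: rolls=3,6 (sum=9), consumes 2 rolls
Frame 5 starts at roll index 7: roll=10 (strike), consumes 1 roll
Frame 6 starts at roll index 8: rolls=4,1 (sum=5), consumes 2 rolls
Frame 7 starts at roll index 10: rolls=2,4 (sum=6), consumes 2 rolls
Frame 8 starts at roll index 12: rolls=8,0 (sum=8), consumes 2 rolls
Frame 9 starts at roll index 14: rolls=6,4 (sum=10), consumes 2 rolls
Frame 10 starts at roll index 16: 2 remaining rolls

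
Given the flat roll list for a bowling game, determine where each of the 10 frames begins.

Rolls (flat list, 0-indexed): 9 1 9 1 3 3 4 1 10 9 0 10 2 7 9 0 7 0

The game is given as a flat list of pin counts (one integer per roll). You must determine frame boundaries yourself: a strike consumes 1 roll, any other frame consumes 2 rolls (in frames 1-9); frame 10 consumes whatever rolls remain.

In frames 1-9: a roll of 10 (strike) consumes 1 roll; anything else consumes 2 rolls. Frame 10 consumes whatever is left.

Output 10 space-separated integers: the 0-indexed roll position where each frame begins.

Answer: 0 2 4 6 8 9 11 12 14 16

Derivation:
Frame 1 starts at roll index 0: rolls=9,1 (sum=10), consumes 2 rolls
Frame 2 starts at roll index 2: rolls=9,1 (sum=10), consumes 2 rolls
Frame 3 starts at roll index 4: rolls=3,3 (sum=6), consumes 2 rolls
Frame 4 starts at roll index 6: rolls=4,1 (sum=5), consumes 2 rolls
Frame 5 starts at roll index 8: roll=10 (strike), consumes 1 roll
Frame 6 starts at roll index 9: rolls=9,0 (sum=9), consumes 2 rolls
Frame 7 starts at roll index 11: roll=10 (strike), consumes 1 roll
Frame 8 starts at roll index 12: rolls=2,7 (sum=9), consumes 2 rolls
Frame 9 starts at roll index 14: rolls=9,0 (sum=9), consumes 2 rolls
Frame 10 starts at roll index 16: 2 remaining rolls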